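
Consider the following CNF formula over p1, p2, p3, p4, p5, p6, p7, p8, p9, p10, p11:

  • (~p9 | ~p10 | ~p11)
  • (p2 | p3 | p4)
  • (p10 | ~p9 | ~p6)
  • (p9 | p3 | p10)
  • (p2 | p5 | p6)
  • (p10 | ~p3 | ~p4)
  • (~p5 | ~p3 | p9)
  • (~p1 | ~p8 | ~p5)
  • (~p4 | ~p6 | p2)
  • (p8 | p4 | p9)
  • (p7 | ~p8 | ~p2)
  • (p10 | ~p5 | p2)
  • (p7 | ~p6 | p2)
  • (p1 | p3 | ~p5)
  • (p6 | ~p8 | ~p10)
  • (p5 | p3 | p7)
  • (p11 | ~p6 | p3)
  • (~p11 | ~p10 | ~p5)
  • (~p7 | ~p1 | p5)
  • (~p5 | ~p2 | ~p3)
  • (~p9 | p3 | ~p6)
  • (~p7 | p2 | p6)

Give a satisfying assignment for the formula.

p1 = F, p2 = T, p3 = F, p4 = T, p5 = F, p6 = F, p7 = T, p8 = T, p9 = T, p10 = F, p11 = T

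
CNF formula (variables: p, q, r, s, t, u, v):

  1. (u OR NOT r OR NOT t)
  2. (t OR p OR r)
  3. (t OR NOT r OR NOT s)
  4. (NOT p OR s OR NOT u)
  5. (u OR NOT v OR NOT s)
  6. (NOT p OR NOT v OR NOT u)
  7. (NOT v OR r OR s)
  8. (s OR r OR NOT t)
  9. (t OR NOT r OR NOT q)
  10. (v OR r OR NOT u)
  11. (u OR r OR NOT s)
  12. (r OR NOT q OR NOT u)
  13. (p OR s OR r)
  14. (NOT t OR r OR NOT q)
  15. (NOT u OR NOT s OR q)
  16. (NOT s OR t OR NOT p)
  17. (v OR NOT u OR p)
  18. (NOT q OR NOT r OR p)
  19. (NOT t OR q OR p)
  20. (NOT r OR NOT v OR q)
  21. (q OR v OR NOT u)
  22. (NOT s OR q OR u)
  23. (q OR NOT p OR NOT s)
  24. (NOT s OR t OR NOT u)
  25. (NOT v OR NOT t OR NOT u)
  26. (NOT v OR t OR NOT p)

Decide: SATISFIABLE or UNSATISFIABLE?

Set p = True and propagate.
Branch on q: take q = True.
Try r = False.
  then u is forced to False.
  then s is forced to False.
  then v is forced to False.
  then t is forced to False.
Every clause has at least one true literal under this assignment.
So p = True, q = True, r = False, s = False, t = False, u = False, v = False is a satisfying assignment.

SATISFIABLE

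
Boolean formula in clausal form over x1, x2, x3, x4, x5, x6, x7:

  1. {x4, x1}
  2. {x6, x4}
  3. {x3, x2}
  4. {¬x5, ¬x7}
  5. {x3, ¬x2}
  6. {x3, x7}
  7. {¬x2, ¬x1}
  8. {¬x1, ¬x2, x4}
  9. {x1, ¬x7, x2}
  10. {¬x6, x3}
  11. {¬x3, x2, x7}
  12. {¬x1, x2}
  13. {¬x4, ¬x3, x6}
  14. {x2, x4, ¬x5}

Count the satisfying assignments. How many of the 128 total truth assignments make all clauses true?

Satisfying assignments:
  x1=0 x2=1 x3=1 x4=1 x5=0 x6=1 x7=0
  x1=0 x2=1 x3=1 x4=1 x5=0 x6=1 x7=1
  x1=0 x2=1 x3=1 x4=1 x5=1 x6=1 x7=0
That's 3 in total.

3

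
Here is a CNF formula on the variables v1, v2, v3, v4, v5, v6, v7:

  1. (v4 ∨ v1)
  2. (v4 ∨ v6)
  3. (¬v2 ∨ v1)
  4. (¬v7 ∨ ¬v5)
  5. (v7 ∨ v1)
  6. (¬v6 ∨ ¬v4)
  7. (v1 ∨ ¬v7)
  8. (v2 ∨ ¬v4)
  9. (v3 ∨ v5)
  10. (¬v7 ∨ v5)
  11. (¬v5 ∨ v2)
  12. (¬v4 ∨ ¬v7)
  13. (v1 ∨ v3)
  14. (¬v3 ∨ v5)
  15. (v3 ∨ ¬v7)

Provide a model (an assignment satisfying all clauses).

v1 occurs only positively in the remaining clauses — set v1 = True.
Set v2 = True and propagate.
For the remaining variables, v3 = False, v4 = True, v5 = True, v6 = False, v7 = False works.
Every clause has at least one true literal under this assignment.

v1=T, v2=T, v3=F, v4=T, v5=T, v6=F, v7=F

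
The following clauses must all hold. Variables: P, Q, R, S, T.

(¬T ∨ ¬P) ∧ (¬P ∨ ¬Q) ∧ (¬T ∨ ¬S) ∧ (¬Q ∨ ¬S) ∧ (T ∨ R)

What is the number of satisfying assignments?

9

Case analysis on T and P:
  T=T, P=T: a clause becomes empty — 0.
  T=T, P=F: remaining (Q,R,S) ∈ {(F,F,F); (F,T,F); (T,F,F); (T,T,F)} — 4.
  T=F, P=T: remaining (Q,R,S) ∈ {(F,T,F); (F,T,T)} — 2.
  T=F, P=F: remaining (Q,R,S) ∈ {(F,T,F); (F,T,T); (T,T,F)} — 3.
Total: 0 + 4 + 2 + 3 = 9.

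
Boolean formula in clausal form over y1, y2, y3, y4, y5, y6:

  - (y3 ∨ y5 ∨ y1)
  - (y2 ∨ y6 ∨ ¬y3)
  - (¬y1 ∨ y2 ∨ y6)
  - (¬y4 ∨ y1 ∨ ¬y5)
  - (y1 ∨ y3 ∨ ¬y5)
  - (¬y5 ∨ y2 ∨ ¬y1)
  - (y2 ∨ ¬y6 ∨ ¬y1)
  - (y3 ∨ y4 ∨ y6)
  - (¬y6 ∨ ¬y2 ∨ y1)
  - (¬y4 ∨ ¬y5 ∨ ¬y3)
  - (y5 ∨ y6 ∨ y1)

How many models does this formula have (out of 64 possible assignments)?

16

Split on y1, then y5.
  y1=1, y5=1: 5 of the 16 assignments to (y2,y3,y4,y6) work.
  y1=1, y5=0: 7 of the 16 assignments to (y2,y3,y4,y6) work.
  y1=0, y5=1: remaining (y2,y3,y4,y6) ∈ {(0,1,0,1); (1,1,0,0)} — 2.
  y1=0, y5=0: remaining (y2,y3,y4,y6) ∈ {(0,1,0,1); (0,1,1,1)} — 2.
Total: 5 + 7 + 2 + 2 = 16.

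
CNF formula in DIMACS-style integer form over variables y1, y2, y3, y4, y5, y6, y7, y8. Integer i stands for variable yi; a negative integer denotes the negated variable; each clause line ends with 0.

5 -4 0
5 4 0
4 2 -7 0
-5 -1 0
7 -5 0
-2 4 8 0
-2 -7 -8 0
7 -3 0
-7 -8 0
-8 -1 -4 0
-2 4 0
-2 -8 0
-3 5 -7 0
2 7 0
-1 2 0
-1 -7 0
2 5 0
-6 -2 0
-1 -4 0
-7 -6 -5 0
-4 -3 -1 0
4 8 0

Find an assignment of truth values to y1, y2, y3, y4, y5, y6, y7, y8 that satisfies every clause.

Pure literal: y1 appears only negated; assign y1 = False.
y3 occurs only negated in the remaining clauses — set y3 = False.
Set y2 = True and propagate.
  then y4 is forced to True.
  then y5 is forced to True.
  then y7 is forced to True.
  then y8 is forced to False.
  then y6 is forced to False.
Every clause has at least one true literal under this assignment.

y1 = False, y2 = True, y3 = False, y4 = True, y5 = True, y6 = False, y7 = True, y8 = False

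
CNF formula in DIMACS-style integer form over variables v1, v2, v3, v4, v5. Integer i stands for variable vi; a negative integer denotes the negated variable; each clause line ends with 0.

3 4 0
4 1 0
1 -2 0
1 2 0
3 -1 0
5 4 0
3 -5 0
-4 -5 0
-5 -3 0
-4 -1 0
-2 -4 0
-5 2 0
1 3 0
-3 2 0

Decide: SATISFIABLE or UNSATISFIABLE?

v1 = True:
  propagation gives v3=True, v5=False, v4=True; an empty clause results — contradiction.
v1 = False:
  propagation gives v4=True, v2=False; an empty clause results — contradiction.
Every branch closes, so no satisfying assignment exists.

UNSATISFIABLE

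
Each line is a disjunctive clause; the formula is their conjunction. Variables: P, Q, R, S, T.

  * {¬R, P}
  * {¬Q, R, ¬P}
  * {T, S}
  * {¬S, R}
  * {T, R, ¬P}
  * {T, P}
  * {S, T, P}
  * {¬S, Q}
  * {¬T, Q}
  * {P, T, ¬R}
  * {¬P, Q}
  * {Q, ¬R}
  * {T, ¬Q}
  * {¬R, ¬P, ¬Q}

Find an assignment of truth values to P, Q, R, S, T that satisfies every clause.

P = F  Q = T  R = F  S = F  T = T

Check each clause:
  1. {¬R, P} — ¬R is true.
  2. {¬Q, R, ¬P} — ¬P is true.
  3. {T, S} — T is true.
  4. {R, ¬S} — ¬S is true.
  5. {¬P, R, T} — T is true.
  6. {T, P} — T is true.
  7. {P, T, S} — T is true.
  8. {Q, ¬S} — Q is true.
  9. {Q, ¬T} — Q is true.
  10. {¬R, P, T} — ¬R is true.
  11. {Q, ¬P} — Q is true.
  12. {Q, ¬R} — Q is true.
  13. {¬Q, T} — T is true.
  14. {¬R, ¬Q, ¬P} — ¬R is true.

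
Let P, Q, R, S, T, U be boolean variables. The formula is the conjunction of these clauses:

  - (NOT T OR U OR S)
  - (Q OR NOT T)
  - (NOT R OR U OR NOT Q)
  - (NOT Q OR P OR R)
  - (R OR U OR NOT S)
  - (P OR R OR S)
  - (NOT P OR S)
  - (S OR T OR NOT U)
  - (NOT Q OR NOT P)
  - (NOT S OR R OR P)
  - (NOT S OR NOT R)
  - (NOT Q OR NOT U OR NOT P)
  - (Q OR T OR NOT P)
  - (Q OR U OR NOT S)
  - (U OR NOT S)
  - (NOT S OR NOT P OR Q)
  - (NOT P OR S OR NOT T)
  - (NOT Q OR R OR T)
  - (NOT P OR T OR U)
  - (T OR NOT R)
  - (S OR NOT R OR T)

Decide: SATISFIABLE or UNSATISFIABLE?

Set P = False and propagate.
For the remaining variables, Q = True, R = True, S = False, T = True, U = True works.
So P=F, Q=T, R=T, S=F, T=T, U=T is a satisfying assignment.

SATISFIABLE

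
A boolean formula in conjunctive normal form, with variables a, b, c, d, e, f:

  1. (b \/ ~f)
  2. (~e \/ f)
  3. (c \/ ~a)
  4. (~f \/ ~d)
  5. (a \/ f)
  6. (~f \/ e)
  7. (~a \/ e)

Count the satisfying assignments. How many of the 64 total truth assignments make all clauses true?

3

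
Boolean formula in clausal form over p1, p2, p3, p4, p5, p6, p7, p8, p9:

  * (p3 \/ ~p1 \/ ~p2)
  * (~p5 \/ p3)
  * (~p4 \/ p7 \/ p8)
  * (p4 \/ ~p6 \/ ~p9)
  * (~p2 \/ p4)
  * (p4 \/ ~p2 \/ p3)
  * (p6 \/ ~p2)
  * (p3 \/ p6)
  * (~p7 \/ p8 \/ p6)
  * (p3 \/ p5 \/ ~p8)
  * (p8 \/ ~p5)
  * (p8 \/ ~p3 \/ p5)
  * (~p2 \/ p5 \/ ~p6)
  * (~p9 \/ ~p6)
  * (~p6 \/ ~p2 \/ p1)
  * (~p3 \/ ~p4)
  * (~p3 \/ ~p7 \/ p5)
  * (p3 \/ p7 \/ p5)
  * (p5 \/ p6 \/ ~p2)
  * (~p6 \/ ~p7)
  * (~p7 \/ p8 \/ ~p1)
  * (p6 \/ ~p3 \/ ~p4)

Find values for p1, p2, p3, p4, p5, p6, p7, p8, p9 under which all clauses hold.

p1 = F, p2 = F, p3 = T, p4 = F, p5 = T, p6 = T, p7 = F, p8 = T, p9 = F

Check each clause:
  1. (~p1 \/ ~p2 \/ p3) — p3 is true.
  2. (~p5 \/ p3) — p3 is true.
  3. (~p4 \/ p8 \/ p7) — p8 is true.
  4. (~p6 \/ p4 \/ ~p9) — ~p9 is true.
  5. (p4 \/ ~p2) — ~p2 is true.
  6. (p4 \/ ~p2 \/ p3) — p3 is true.
  7. (~p2 \/ p6) — ~p2 is true.
  8. (p3 \/ p6) — p3 is true.
  9. (~p7 \/ p8 \/ p6) — p8 is true.
  10. (~p8 \/ p3 \/ p5) — p3 is true.
  11. (~p5 \/ p8) — p8 is true.
  12. (~p3 \/ p8 \/ p5) — p8 is true.
  13. (p5 \/ ~p2 \/ ~p6) — p5 is true.
  14. (~p9 \/ ~p6) — ~p9 is true.
  15. (~p6 \/ p1 \/ ~p2) — ~p2 is true.
  16. (~p3 \/ ~p4) — ~p4 is true.
  17. (p5 \/ ~p3 \/ ~p7) — ~p7 is true.
  18. (p3 \/ p5 \/ p7) — p3 is true.
  19. (~p2 \/ p6 \/ p5) — p5 is true.
  20. (~p6 \/ ~p7) — ~p7 is true.
  21. (~p7 \/ ~p1 \/ p8) — p8 is true.
  22. (~p4 \/ p6 \/ ~p3) — ~p4 is true.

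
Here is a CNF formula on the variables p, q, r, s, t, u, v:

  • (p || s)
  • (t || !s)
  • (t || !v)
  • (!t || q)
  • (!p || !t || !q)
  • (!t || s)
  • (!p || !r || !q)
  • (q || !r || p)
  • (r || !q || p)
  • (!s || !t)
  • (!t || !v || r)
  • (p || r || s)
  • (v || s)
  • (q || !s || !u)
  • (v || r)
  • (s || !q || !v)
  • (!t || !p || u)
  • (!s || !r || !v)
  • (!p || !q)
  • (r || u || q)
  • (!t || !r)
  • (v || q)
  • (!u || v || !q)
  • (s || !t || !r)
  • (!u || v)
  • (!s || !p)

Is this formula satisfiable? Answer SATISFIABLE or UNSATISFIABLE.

UNSATISFIABLE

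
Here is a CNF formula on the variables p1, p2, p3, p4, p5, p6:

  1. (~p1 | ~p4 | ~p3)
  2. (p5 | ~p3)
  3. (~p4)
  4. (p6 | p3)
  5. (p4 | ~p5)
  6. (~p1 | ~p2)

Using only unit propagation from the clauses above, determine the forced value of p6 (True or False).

(~p4) stands alone — p4 = False.
(p4 | ~p5): since p4 = False, the clause reduces to (~p5). p5 = False.
(p5 | ~p3) with p5 = False leaves only ~p3, so p3 = False.
In (p6 | p3), p3 is now false; p6 must hold, so p6 = True.

True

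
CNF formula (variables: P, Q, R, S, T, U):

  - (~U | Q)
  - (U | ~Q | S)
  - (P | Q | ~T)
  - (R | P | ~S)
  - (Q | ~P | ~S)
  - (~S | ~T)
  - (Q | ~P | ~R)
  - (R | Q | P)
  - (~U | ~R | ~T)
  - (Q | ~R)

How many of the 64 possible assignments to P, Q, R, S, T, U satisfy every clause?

Split on Q, then P.
  Q=1, P=1: 7 of the 16 assignments to (R,S,T,U) work.
  Q=1, P=0: 5 of the 16 assignments to (R,S,T,U) work.
  Q=0, P=1: remaining (R,S,T,U) ∈ {(0,0,0,0); (0,0,1,0)} — 2.
  Q=0, P=0: a clause becomes empty — 0.
Total: 7 + 5 + 2 + 0 = 14.

14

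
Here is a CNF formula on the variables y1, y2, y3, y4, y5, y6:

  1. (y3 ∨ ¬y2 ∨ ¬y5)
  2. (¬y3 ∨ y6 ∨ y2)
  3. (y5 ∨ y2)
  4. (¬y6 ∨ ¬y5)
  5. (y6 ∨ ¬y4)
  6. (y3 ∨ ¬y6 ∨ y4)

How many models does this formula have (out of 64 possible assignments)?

14

Split on y6, then y2.
  y6=1, y2=1: y1 free; 3 ways for (y3,y4,y5) × 2^1 = 6.
  y6=1, y2=0: a clause becomes empty — 0.
  y6=0, y2=1: y1 free; 3 ways for (y3,y4,y5) × 2^1 = 6.
  y6=0, y2=0: remaining (y1,y3,y4,y5) ∈ {(0,0,0,1); (1,0,0,1)} — 2.
Total: 6 + 0 + 6 + 2 = 14.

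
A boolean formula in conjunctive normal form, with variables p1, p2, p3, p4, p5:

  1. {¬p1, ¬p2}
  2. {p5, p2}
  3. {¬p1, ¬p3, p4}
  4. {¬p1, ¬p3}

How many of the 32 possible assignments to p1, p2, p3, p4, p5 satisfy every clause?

Case analysis on p1 and p2:
  p1=T, p2=T: a clause becomes empty — 0.
  p1=T, p2=F: remaining (p3,p4,p5) ∈ {(F,F,T); (F,T,T)} — 2.
  p1=F, p2=T: p3, p4, p5 free → 2^3 = 8.
  p1=F, p2=F: remaining (p3,p4,p5) ∈ {(F,F,T); (F,T,T); (T,F,T); (T,T,T)} — 4.
Total: 0 + 2 + 8 + 4 = 14.

14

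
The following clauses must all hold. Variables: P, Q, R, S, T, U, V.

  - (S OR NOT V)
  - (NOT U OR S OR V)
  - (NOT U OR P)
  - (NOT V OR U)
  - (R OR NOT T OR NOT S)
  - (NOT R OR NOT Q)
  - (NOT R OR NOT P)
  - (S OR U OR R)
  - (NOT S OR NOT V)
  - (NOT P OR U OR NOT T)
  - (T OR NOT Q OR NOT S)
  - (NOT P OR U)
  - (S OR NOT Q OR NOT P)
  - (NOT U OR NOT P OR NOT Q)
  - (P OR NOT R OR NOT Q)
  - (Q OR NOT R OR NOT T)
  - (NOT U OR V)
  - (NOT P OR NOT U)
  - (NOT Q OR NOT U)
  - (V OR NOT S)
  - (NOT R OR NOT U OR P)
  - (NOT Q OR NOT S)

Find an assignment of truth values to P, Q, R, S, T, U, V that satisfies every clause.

Branch on P: take P = False.
  then U is forced to False.
  then V is forced to False.
  then S is forced to False.
  then R is forced to True.
  then Q is forced to False.
  then T is forced to False.
Every clause has at least one true literal under this assignment.

P = False  Q = False  R = True  S = False  T = False  U = False  V = False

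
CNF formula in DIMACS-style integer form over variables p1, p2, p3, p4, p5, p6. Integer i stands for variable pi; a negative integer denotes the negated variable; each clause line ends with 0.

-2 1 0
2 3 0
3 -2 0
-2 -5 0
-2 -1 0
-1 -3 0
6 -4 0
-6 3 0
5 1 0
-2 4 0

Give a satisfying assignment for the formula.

Try p1 = False.
  then p2 is forced to False.
  then p3 is forced to True.
  then p5 is forced to True.
For the remaining variables, p4 = True, p6 = True works.

p1=False, p2=False, p3=True, p4=True, p5=True, p6=True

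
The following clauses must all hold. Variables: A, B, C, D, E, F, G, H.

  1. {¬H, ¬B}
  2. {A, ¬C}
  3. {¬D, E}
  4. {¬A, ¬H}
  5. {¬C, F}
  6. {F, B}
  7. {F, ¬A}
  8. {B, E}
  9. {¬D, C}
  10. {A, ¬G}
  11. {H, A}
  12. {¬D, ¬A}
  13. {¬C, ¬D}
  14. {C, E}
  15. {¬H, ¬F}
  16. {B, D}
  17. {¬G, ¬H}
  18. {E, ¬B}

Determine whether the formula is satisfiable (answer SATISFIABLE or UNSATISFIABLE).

E occurs only positively in the remaining clauses — set E = True.
G occurs only negated in the remaining clauses — set G = False.
Branch on A: take A = True.
  then H is forced to False.
  then F is forced to True.
  then D is forced to False.
  then B is forced to True.
C is now unconstrained; take C = False.
So A = T, B = T, C = F, D = F, E = T, F = T, G = F, H = F is a satisfying assignment.

SATISFIABLE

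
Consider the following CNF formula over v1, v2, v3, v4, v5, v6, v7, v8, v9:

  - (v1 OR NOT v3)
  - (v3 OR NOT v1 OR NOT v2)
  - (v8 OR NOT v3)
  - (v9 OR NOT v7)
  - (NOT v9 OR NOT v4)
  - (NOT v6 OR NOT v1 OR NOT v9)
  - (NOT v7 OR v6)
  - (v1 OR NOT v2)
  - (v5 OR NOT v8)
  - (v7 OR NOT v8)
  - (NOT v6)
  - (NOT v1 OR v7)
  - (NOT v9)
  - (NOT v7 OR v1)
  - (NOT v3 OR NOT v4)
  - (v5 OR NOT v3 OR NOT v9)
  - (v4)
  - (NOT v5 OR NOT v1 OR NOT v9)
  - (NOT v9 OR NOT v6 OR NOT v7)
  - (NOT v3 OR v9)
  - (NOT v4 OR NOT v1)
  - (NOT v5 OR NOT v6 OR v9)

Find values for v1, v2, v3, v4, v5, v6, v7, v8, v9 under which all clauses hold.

v1=F  v2=F  v3=F  v4=T  v5=F  v6=F  v7=F  v8=F  v9=F

The clause (NOT v6) is unit: v6 must be False.
Unit propagation: (NOT v7) forces v7 = False.
The clause (NOT v8) is unit: v8 must be False.
Unit propagation: (NOT v3) forces v3 = False.
Unit propagation: (NOT v1) forces v1 = False.
Unit propagation: (NOT v2) forces v2 = False.
Unit propagation: (NOT v9) forces v9 = False.
The clause (v4) is unit: v4 must be True.
v5 is now unconstrained; take v5 = False.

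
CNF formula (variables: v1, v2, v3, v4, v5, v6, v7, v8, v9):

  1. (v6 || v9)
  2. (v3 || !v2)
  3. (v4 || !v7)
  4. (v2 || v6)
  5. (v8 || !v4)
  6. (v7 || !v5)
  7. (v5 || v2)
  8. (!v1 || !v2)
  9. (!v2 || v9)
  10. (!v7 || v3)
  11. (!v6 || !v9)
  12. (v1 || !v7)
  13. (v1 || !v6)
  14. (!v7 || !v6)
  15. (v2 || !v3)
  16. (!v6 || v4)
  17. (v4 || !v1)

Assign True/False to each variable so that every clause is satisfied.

v1=0  v2=1  v3=1  v4=0  v5=0  v6=0  v7=0  v8=0  v9=1

Branch on v1: take v1 = False.
  then v7 is forced to False.
  then v5 is forced to False.
  then v2 is forced to True.
  then v3 is forced to True.
  then v9 is forced to True.
  then v6 is forced to False.
For the remaining variables, v4 = False, v8 = False works.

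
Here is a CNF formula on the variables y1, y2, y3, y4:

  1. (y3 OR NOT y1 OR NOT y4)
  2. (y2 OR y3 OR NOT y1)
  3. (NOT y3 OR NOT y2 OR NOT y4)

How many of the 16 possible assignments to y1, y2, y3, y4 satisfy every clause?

11

Split on y3, then y1.
  y3=T, y1=T: remaining (y2,y4) ∈ {(F,F); (F,T); (T,F)} — 3.
  y3=T, y1=F: remaining (y2,y4) ∈ {(F,F); (F,T); (T,F)} — 3.
  y3=F, y1=T: remaining (y2,y4) ∈ {(T,F)} — 1.
  y3=F, y1=F: remaining (y2,y4) ∈ {(F,F); (F,T); (T,F); (T,T)} — 4.
Total: 3 + 3 + 1 + 4 = 11.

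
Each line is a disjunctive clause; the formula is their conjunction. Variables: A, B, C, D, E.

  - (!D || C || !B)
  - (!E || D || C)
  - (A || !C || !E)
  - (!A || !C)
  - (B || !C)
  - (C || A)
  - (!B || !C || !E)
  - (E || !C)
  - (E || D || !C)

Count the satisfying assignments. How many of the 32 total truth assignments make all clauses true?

4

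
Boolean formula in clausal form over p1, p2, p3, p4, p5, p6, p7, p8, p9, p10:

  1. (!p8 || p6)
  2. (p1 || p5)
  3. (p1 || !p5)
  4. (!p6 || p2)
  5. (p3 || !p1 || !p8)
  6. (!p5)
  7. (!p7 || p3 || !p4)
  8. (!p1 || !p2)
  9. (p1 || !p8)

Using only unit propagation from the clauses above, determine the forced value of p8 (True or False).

(!p5) stands alone — p5 = False.
(p5 || p1): since p5 = False, the clause reduces to (p1). p1 = True.
In (!p1 || !p2), !p1 is now false; !p2 must hold, so p2 = False.
(!p6 || p2) with p2 = False leaves only !p6, so p6 = False.
(!p8 || p6) with p6 = False leaves only !p8, so p8 = False.

False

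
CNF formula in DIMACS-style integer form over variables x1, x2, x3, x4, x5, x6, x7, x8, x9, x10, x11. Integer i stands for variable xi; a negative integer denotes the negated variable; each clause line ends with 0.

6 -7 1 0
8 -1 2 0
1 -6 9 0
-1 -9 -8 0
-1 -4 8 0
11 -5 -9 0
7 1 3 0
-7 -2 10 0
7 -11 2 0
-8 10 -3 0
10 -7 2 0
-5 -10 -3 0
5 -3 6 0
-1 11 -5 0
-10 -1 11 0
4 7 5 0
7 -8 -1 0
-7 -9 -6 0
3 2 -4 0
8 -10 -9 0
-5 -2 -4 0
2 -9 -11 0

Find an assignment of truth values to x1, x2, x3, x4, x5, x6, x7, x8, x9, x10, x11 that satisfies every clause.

x1=T, x2=T, x3=T, x4=F, x5=F, x6=T, x7=T, x8=F, x9=F, x10=T, x11=T

Check each clause:
  1. (x1 | x6 | ~x7) — x1 is true.
  2. (x8 | ~x1 | x2) — x2 is true.
  3. (~x6 | x1 | x9) — x1 is true.
  4. (~x1 | ~x8 | ~x9) — ~x8 is true.
  5. (~x1 | ~x4 | x8) — ~x4 is true.
  6. (~x9 | x11 | ~x5) — ~x5 is true.
  7. (x1 | x3 | x7) — x1 is true.
  8. (x10 | ~x2 | ~x7) — x10 is true.
  9. (x2 | ~x11 | x7) — x2 is true.
  10. (~x3 | ~x8 | x10) — ~x8 is true.
  11. (x2 | x10 | ~x7) — x10 is true.
  12. (~x3 | ~x5 | ~x10) — ~x5 is true.
  13. (x5 | ~x3 | x6) — x6 is true.
  14. (~x1 | x11 | ~x5) — x11 is true.
  15. (~x1 | x11 | ~x10) — x11 is true.
  16. (x4 | x5 | x7) — x7 is true.
  17. (x7 | ~x1 | ~x8) — ~x8 is true.
  18. (~x7 | ~x6 | ~x9) — ~x9 is true.
  19. (x3 | ~x4 | x2) — x2 is true.
  20. (~x10 | x8 | ~x9) — ~x9 is true.
  21. (~x4 | ~x5 | ~x2) — ~x5 is true.
  22. (~x11 | ~x9 | x2) — x2 is true.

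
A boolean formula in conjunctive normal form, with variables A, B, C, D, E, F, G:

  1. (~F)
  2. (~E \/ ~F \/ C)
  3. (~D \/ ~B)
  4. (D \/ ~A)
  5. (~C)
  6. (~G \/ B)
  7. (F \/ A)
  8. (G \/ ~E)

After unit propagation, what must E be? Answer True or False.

(~F) stands alone — F = False.
(~C) stands alone — C = False.
In (F \/ A), F is now false; A must hold, so A = True.
In (D \/ ~A), ~A is now false; D must hold, so D = True.
In (~B \/ ~D), ~D is now false; ~B must hold, so B = False.
In (~G \/ B), B is now false; ~G must hold, so G = False.
In (~E \/ G), G is now false; ~E must hold, so E = False.

False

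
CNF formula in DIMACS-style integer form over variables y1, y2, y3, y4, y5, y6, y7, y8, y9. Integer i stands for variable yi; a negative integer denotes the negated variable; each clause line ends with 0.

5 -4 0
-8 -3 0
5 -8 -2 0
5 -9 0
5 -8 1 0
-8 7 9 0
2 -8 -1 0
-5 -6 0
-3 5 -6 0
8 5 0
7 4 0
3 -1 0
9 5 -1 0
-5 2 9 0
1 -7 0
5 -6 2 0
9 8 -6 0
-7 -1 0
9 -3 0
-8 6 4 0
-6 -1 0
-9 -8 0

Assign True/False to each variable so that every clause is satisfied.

y1=0, y2=1, y3=0, y4=1, y5=1, y6=0, y7=0, y8=0, y9=1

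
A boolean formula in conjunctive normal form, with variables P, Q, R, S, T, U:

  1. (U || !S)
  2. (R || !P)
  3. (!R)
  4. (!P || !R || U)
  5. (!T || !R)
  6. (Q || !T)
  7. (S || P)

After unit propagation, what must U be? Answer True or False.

True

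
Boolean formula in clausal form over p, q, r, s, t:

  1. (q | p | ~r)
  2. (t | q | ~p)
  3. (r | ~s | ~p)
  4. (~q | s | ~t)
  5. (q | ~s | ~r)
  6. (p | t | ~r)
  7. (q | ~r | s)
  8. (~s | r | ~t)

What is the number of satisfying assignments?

11

Case analysis on r and q:
  r=T, q=T: remaining (p,s,t) ∈ {(F,T,T); (T,F,F); (T,T,F); (T,T,T)} — 4.
  r=T, q=F: a clause becomes empty — 0.
  r=F, q=T: remaining (p,s,t) ∈ {(F,F,F); (F,T,F); (T,F,F)} — 3.
  r=F, q=F: remaining (p,s,t) ∈ {(F,F,F); (F,F,T); (F,T,F); (T,F,T)} — 4.
Total: 4 + 0 + 3 + 4 = 11.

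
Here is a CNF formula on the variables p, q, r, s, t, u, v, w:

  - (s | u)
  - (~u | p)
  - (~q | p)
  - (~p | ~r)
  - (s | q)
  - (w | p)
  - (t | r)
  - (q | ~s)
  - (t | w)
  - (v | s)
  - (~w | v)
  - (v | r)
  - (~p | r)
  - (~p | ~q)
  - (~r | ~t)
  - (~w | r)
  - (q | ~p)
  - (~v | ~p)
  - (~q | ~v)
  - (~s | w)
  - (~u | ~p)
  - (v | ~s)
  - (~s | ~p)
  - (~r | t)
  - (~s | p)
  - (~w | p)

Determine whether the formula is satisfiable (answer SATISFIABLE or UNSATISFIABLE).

UNSATISFIABLE

p = True:
  propagation gives r=False; an empty clause results — contradiction.
p = False:
  propagation gives u=False, s=True; an empty clause results — contradiction.
Every branch closes, so no satisfying assignment exists.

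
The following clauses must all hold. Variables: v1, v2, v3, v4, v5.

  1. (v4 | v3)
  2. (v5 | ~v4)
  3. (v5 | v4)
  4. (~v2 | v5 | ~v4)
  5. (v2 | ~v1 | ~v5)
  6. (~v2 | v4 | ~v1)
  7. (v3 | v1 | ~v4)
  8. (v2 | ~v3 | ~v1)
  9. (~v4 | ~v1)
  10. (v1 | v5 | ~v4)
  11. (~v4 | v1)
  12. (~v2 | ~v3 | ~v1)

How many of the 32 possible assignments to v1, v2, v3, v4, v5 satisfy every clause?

2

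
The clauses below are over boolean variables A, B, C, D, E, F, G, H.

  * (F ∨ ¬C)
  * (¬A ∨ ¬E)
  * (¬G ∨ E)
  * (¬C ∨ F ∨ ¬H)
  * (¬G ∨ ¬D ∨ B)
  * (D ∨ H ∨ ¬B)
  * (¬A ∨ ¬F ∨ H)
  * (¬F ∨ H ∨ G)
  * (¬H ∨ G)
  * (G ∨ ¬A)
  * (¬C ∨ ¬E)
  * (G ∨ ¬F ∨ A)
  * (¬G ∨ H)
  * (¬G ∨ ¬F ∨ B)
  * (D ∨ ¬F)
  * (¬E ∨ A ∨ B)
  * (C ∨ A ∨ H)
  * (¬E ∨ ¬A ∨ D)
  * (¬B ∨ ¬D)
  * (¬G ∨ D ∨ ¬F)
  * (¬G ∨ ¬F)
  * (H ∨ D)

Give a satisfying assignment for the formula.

A=False  B=True  C=False  D=False  E=True  F=False  G=True  H=True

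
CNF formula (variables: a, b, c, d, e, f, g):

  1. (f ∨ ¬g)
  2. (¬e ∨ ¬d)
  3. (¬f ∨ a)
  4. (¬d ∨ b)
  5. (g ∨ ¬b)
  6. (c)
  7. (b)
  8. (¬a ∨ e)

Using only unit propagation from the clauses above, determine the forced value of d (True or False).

Unit clause (c) sets c = True.
Unit clause (b) sets b = True.
(¬b ∨ g) with b = True leaves only g, so g = True.
From (¬g ∨ f) and g = True: f = True.
(¬f ∨ a) with f = True leaves only a, so a = True.
From (¬a ∨ e) and a = True: e = True.
(¬d ∨ ¬e): since e = True, the clause reduces to (¬d). d = False.

False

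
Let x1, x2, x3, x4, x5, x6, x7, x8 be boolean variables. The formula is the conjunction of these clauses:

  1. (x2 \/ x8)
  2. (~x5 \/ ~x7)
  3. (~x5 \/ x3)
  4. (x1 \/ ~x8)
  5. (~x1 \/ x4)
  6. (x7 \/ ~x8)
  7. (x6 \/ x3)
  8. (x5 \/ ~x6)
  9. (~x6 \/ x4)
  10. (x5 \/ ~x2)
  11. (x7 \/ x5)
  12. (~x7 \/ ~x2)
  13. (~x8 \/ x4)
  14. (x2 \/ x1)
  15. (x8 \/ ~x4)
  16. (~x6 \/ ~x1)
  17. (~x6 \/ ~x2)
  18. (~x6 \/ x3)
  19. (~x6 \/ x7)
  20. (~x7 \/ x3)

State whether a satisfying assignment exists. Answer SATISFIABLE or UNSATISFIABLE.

SATISFIABLE

Pure literal: x3 appears only positively; assign x3 = True.
Branch on x1: take x1 = True.
  then x4 is forced to True.
  then x8 is forced to True.
  then x7 is forced to True.
  then x5 is forced to False.
  then x6 is forced to False.
  then x2 is forced to False.
So x1=True, x2=False, x3=True, x4=True, x5=False, x6=False, x7=True, x8=True is a satisfying assignment.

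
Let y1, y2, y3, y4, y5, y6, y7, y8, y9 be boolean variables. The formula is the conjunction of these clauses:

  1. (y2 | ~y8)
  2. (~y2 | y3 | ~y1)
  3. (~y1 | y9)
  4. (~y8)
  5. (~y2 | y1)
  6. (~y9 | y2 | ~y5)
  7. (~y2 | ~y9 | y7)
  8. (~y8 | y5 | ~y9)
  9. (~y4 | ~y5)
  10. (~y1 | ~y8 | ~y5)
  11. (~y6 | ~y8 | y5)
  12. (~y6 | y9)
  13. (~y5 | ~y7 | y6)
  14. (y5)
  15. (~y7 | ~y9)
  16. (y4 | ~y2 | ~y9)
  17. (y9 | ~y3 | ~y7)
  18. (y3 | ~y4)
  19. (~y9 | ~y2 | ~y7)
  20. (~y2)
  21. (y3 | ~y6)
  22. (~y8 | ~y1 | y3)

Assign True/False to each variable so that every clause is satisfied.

y1=False, y2=False, y3=True, y4=False, y5=True, y6=False, y7=False, y8=False, y9=False

(~y8) is a unit clause, so y8 = False.
The clause (y5) is unit: y5 must be True.
Unit propagation: (~y4) forces y4 = False.
Unit propagation: (~y2) forces y2 = False.
Unit propagation: (~y9) forces y9 = False.
The clause (~y1) is unit: y1 must be False.
Unit propagation: (~y6) forces y6 = False.
The clause (~y7) is unit: y7 must be False.
y3 is now unconstrained; take y3 = True.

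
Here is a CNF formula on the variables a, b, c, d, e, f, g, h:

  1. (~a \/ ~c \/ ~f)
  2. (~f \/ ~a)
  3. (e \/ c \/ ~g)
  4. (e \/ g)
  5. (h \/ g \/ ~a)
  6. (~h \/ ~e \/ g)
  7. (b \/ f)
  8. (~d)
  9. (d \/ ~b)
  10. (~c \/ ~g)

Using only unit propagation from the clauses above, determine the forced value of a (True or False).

(~d) stands alone — d = False.
(~b \/ d) with d = False leaves only ~b, so b = False.
(b \/ f) with b = False leaves only f, so f = True.
(~f \/ ~a) with f = True leaves only ~a, so a = False.

False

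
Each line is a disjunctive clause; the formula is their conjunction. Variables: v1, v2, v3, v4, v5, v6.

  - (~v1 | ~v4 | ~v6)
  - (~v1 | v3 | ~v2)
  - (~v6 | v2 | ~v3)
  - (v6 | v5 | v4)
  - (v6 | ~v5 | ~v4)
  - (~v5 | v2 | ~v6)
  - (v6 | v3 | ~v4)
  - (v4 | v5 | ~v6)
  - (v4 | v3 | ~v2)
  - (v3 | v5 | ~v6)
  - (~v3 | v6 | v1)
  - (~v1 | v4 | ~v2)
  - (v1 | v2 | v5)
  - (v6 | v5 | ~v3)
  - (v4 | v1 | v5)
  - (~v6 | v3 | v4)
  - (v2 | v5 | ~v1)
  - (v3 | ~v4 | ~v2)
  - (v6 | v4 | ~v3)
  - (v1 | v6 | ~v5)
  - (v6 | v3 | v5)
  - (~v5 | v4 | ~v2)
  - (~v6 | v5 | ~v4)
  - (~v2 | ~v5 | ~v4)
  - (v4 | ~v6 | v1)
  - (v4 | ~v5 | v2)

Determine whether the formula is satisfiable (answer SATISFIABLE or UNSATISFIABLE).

v4 = True:
  v6 = True:
    propagation gives v1=False, v5=True, v2=True; an empty clause results — contradiction.
  v6 = False:
    propagation gives v5=False, v3=True; an empty clause results — contradiction.
v4 = False:
  v5 = True:
    propagation gives v2=False; an empty clause results — contradiction.
  v5 = False:
    propagation gives v6=True; an empty clause results — contradiction.
Every branch closes, so no satisfying assignment exists.

UNSATISFIABLE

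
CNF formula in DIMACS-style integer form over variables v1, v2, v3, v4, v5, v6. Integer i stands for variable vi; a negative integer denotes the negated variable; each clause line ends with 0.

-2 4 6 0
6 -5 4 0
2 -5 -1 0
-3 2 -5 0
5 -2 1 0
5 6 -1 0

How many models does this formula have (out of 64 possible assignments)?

Case analysis on v5 and v2:
  v5=1, v2=1: v1, v3 free; 3 ways for (v4,v6) × 2^2 = 12.
  v5=1, v2=0: remaining (v1,v3,v4,v6) ∈ {(0,0,0,1); (0,0,1,0); (0,0,1,1)} — 3.
  v5=0, v2=1: remaining (v1,v3,v4,v6) ∈ {(1,0,0,1); (1,0,1,1); (1,1,0,1); (1,1,1,1)} — 4.
  v5=0, v2=0: v3, v4 free; 3 ways for (v1,v6) × 2^2 = 12.
Total: 12 + 3 + 4 + 12 = 31.

31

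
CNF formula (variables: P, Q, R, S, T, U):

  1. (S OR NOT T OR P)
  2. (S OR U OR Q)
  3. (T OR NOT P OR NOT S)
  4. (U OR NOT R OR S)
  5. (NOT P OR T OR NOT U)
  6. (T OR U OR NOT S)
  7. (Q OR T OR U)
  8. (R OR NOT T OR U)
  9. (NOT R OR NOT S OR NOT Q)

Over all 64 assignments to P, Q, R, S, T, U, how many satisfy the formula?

Case analysis on S and T:
  S=T, T=T: P free; 4 ways for (Q,R,U) × 2^1 = 8.
  S=T, T=F: remaining (P,Q,R,U) ∈ {(F,F,F,T); (F,F,T,T); (F,T,F,T)} — 3.
  S=F, T=T: remaining (P,Q,R,U) ∈ {(T,F,F,T); (T,F,T,T); (T,T,F,T); (T,T,T,T)} — 4.
  S=F, T=F: 6 of the 16 assignments to (P,Q,R,U) work.
Total: 8 + 3 + 4 + 6 = 21.

21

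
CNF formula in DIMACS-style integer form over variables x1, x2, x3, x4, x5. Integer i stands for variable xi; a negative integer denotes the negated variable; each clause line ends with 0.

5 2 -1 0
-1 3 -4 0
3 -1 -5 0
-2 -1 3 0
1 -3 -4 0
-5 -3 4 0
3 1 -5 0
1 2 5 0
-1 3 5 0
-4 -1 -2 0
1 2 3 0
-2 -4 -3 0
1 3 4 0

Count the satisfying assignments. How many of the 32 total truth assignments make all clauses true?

4

The models are:
  x1=F x2=T x3=F x4=T x5=F
  x1=F x2=T x3=T x4=F x5=F
  x1=T x2=F x3=T x4=T x5=T
  x1=T x2=T x3=T x4=F x5=F
Count: 4.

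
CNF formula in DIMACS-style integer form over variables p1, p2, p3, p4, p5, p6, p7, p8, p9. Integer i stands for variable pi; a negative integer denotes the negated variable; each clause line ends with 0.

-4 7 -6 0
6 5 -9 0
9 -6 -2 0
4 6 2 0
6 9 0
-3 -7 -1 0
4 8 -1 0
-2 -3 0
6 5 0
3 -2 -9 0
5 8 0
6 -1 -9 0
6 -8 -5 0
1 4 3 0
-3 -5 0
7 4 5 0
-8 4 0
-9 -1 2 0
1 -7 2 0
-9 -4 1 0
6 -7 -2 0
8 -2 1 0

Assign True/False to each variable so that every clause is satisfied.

Set p1 = True and propagate.
The remaining clauses are satisfied by p2 = False, p3 = False, p4 = True, p5 = False, p6 = True, p7 = True, p8 = True, p9 = False.

p1=True  p2=False  p3=False  p4=True  p5=False  p6=True  p7=True  p8=True  p9=False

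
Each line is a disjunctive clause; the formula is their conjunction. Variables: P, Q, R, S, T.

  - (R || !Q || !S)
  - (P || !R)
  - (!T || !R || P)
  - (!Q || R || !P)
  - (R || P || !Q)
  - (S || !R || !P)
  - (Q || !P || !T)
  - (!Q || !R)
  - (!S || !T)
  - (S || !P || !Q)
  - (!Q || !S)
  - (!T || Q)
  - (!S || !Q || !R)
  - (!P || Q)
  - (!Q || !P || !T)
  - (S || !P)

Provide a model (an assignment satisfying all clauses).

P=False, Q=False, R=False, S=True, T=False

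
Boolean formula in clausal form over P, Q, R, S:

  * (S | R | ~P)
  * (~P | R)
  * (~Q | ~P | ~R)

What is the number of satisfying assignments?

10

Split on P, then R.
  P=T, R=T: remaining (Q,S) ∈ {(F,F); (F,T)} — 2.
  P=T, R=F: a clause becomes empty — 0.
  P=F, R=T: remaining (Q,S) ∈ {(F,F); (F,T); (T,F); (T,T)} — 4.
  P=F, R=F: remaining (Q,S) ∈ {(F,F); (F,T); (T,F); (T,T)} — 4.
Total: 2 + 0 + 4 + 4 = 10.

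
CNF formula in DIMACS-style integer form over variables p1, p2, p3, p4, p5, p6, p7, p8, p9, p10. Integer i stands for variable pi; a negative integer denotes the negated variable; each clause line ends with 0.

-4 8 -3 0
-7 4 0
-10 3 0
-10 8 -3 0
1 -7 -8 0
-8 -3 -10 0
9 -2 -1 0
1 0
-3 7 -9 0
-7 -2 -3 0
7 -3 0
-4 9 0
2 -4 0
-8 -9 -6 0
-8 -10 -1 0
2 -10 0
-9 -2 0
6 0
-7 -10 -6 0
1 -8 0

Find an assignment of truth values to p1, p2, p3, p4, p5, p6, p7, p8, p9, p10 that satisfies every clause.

p1 = T, p2 = F, p3 = F, p4 = F, p5 = T, p6 = T, p7 = F, p8 = F, p9 = F, p10 = F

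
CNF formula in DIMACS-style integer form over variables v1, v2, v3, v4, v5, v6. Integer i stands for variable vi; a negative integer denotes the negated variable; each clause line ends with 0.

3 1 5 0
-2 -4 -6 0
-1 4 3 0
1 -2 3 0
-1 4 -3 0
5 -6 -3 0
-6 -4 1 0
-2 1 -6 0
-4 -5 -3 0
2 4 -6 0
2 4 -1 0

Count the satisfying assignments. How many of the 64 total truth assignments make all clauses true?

16

Case analysis on v1 and v4:
  v1=T, v4=T: 8 of the 16 assignments to (v2,v3,v5,v6) work.
  v1=T, v4=F: a clause becomes empty — 0.
  v1=F, v4=T: remaining (v2,v3,v5,v6) ∈ {(F,F,T,F); (F,T,F,F); (T,T,F,F)} — 3.
  v1=F, v4=F: 5 of the 16 assignments to (v2,v3,v5,v6) work.
Total: 8 + 0 + 3 + 5 = 16.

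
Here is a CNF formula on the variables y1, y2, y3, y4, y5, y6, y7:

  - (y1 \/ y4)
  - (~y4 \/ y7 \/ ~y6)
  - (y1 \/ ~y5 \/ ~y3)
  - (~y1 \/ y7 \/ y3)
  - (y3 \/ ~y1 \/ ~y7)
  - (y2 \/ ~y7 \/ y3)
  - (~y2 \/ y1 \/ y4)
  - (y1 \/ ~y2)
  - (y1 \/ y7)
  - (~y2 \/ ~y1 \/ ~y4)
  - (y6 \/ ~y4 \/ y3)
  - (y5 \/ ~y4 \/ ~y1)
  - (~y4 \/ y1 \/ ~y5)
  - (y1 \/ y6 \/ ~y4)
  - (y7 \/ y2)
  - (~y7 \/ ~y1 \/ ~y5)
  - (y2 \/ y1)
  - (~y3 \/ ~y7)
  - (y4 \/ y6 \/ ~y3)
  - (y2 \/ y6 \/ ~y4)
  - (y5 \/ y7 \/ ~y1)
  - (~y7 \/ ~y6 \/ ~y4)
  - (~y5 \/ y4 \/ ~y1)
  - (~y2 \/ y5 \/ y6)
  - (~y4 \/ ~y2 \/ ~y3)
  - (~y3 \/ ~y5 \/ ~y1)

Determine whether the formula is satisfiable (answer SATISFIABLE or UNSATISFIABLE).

UNSATISFIABLE

y1 = True:
  y4 = True:
    propagation gives y2=False, y5=True, y7=True; an empty clause results — contradiction.
  y4 = False:
    propagation gives y5=False, y7=True, y3=True; an empty clause results — contradiction.
y1 = False:
  propagation gives y4=True, y2=False; an empty clause results — contradiction.
Every branch closes, so no satisfying assignment exists.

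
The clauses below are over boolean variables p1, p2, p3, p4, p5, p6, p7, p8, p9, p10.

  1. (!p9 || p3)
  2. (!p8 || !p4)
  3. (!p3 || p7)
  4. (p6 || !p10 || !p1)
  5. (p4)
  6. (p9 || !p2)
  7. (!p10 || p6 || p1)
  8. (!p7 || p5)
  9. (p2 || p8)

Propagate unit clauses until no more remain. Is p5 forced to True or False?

True

(p4) stands alone — p4 = True.
(!p8 || !p4): since p4 = True, the clause reduces to (!p8). p8 = False.
From (p2 || p8) and p8 = False: p2 = True.
In (!p2 || p9), !p2 is now false; p9 must hold, so p9 = True.
(p3 || !p9): since p9 = True, the clause reduces to (p3). p3 = True.
(p7 || !p3) with p3 = True leaves only p7, so p7 = True.
(p5 || !p7) with p7 = True leaves only p5, so p5 = True.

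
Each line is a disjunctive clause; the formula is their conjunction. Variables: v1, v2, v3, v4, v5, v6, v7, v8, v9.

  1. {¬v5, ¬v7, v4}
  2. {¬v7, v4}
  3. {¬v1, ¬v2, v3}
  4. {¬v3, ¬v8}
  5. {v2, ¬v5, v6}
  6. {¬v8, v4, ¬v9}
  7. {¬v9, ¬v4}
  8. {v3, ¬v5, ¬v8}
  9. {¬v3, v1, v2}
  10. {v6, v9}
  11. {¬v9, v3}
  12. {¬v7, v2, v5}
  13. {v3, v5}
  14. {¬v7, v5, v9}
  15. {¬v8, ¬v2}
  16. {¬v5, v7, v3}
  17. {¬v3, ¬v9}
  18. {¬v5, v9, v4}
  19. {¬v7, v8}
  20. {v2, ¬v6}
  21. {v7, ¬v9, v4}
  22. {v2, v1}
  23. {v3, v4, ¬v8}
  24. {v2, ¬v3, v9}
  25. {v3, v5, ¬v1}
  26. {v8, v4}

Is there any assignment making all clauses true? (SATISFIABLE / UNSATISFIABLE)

Branch on v1: take v1 = True.
Try v2 = True.
  then v3 is forced to True.
  then v8 is forced to False.
  then v9 is forced to False.
  then v6 is forced to True.
  then v7 is forced to False.
  then v4 is forced to True.
v5 is now unconstrained; take v5 = True.
Every clause has at least one true literal under this assignment.
So v1=T  v2=T  v3=T  v4=T  v5=T  v6=T  v7=F  v8=F  v9=F is a satisfying assignment.

SATISFIABLE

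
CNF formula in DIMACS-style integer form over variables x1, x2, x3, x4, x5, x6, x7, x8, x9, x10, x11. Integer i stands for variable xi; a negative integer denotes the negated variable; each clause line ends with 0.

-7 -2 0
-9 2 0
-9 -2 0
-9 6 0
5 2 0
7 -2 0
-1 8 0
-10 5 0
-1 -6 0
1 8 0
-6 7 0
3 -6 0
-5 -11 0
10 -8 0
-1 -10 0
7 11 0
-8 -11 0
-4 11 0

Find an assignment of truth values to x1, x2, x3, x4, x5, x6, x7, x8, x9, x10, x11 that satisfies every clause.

x1=False, x2=False, x3=True, x4=False, x5=True, x6=True, x7=True, x8=True, x9=False, x10=True, x11=False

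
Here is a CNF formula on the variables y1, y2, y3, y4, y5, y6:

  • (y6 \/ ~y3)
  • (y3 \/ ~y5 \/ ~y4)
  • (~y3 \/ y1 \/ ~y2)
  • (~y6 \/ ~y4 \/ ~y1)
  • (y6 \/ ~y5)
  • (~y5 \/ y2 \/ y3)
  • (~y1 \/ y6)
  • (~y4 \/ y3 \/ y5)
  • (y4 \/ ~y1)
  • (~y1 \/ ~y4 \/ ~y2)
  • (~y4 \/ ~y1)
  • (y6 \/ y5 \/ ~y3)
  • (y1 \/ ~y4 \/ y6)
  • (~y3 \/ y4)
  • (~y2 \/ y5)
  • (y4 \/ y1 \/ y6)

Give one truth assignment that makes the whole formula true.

y1=False, y2=False, y3=True, y4=True, y5=True, y6=True

Branch on y1: take y1 = False.
The remaining clauses are satisfied by y2 = False, y3 = True, y4 = True, y5 = True, y6 = True.
Every clause has at least one true literal under this assignment.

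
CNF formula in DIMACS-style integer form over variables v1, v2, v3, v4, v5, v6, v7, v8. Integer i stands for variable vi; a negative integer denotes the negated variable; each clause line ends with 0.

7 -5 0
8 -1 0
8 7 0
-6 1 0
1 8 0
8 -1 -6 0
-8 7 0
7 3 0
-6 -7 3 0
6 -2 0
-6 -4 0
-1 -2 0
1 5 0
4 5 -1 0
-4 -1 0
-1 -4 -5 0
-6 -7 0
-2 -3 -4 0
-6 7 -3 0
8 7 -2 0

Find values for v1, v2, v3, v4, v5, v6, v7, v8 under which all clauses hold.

v1 = T, v2 = F, v3 = F, v4 = F, v5 = T, v6 = F, v7 = T, v8 = T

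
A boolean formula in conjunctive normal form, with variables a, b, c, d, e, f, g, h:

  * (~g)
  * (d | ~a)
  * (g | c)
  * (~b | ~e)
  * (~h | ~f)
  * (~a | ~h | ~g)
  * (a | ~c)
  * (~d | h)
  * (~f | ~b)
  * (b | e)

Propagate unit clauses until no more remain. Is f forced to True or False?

False

(~g) is a unit clause: g = False.
(g | c): since g = False, the clause reduces to (c). c = True.
(a | ~c) with c = True leaves only a, so a = True.
In (d | ~a), ~a is now false; d must hold, so d = True.
(~d | h): since d = True, the clause reduces to (h). h = True.
From (~f | ~h) and h = True: f = False.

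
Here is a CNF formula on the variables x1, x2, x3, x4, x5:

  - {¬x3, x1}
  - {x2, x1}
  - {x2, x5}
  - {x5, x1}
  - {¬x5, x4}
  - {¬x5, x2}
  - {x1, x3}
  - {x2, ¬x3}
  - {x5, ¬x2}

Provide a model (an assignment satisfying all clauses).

x1=True, x2=True, x3=True, x4=True, x5=True

x1 occurs only positively in the remaining clauses — set x1 = True.
x4 occurs only positively in the remaining clauses — set x4 = True.
Branch on x2: take x2 = True.
  then x5 is forced to True.
x3 is now unconstrained; take x3 = True.
Every clause has at least one true literal under this assignment.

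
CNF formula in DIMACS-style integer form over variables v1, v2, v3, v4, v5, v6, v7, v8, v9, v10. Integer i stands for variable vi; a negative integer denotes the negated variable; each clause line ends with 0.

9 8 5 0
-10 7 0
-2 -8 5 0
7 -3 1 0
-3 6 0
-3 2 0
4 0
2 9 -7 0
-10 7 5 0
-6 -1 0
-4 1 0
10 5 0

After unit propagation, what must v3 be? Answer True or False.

False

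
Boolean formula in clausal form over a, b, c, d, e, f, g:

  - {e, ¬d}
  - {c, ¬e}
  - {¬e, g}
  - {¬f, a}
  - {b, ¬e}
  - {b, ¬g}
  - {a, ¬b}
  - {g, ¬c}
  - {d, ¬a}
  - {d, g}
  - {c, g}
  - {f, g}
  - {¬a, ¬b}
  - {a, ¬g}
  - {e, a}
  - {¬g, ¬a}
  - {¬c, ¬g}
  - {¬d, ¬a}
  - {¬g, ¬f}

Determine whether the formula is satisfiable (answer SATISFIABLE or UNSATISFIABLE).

UNSATISFIABLE

g = True:
  propagation gives b=True, a=True; an empty clause results — contradiction.
g = False:
  propagation gives e=False, d=False; an empty clause results — contradiction.
Every branch closes, so no satisfying assignment exists.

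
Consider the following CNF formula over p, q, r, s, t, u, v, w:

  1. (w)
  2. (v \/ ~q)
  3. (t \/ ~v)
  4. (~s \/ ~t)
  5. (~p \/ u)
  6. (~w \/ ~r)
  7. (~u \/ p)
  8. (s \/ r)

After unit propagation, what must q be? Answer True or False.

(w) stands alone — w = True.
(~w \/ ~r) with w = True leaves only ~r, so r = False.
(r \/ s) with r = False leaves only s, so s = True.
In (~t \/ ~s), ~s is now false; ~t must hold, so t = False.
(t \/ ~v): since t = False, the clause reduces to (~v). v = False.
From (~q \/ v) and v = False: q = False.

False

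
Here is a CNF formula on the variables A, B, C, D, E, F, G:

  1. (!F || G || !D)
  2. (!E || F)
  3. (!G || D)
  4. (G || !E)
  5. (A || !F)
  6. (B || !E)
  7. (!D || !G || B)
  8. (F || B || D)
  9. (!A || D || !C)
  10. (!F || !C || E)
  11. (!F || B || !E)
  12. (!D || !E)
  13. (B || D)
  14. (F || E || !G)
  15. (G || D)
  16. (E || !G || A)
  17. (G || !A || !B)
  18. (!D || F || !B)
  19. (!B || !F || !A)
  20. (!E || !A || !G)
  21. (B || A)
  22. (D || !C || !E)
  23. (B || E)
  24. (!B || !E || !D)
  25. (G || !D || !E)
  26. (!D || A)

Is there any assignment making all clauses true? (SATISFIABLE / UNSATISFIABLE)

UNSATISFIABLE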